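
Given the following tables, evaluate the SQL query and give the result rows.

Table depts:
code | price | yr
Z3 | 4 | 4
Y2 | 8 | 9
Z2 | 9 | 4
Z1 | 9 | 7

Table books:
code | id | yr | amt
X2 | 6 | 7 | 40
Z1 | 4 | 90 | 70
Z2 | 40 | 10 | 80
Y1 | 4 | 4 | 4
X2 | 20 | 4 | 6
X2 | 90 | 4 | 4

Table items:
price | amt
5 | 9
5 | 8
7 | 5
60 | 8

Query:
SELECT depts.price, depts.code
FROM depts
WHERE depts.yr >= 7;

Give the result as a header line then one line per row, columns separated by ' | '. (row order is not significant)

== RESULT ==
depts.price | depts.code
8 | Y2
9 | Z1

Derivation:
After WHERE (2 rows):
depts.code | depts.price | depts.yr
Y2 | 8 | 9
Z1 | 9 | 7
After SELECT (2 rows):
depts.price | depts.code
8 | Y2
9 | Z1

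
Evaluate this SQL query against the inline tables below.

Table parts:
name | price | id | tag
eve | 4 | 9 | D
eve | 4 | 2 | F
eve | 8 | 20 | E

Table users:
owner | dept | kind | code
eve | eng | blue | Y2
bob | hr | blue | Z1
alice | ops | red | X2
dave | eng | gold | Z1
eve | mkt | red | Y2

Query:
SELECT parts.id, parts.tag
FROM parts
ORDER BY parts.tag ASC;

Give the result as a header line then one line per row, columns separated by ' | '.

After SELECT (3 rows):
parts.id | parts.tag
9 | D
2 | F
20 | E
After ORDER BY (3 rows):
parts.id | parts.tag
9 | D
20 | E
2 | F

== RESULT ==
parts.id | parts.tag
9 | D
20 | E
2 | F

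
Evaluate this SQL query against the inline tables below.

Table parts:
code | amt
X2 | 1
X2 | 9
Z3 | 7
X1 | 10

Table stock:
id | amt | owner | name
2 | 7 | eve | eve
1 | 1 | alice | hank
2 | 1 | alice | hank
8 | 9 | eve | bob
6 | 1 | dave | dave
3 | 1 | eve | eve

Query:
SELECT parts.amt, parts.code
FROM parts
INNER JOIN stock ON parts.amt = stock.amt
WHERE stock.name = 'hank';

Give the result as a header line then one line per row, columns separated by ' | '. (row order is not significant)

== RESULT ==
parts.amt | parts.code
1 | X2
1 | X2

Derivation:
After JOIN stock (6 rows):
parts.code | parts.amt | stock.id | stock.amt | stock.owner | stock.name
X2 | 1 | 1 | 1 | alice | hank
X2 | 1 | 2 | 1 | alice | hank
X2 | 1 | 6 | 1 | dave | dave
X2 | 1 | 3 | 1 | eve | eve
X2 | 9 | 8 | 9 | eve | bob
Z3 | 7 | 2 | 7 | eve | eve
After WHERE (2 rows):
parts.code | parts.amt | stock.id | stock.amt | stock.owner | stock.name
X2 | 1 | 1 | 1 | alice | hank
X2 | 1 | 2 | 1 | alice | hank
After SELECT (2 rows):
parts.amt | parts.code
1 | X2
1 | X2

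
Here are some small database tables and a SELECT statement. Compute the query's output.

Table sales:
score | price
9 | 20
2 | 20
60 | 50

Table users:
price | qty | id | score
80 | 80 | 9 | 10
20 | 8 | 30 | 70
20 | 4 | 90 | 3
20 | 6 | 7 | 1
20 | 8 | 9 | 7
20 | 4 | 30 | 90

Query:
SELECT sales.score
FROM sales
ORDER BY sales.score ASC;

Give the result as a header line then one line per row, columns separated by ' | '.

After SELECT (3 rows):
sales.score
9
2
60
After ORDER BY (3 rows):
sales.score
2
9
60

== RESULT ==
sales.score
2
9
60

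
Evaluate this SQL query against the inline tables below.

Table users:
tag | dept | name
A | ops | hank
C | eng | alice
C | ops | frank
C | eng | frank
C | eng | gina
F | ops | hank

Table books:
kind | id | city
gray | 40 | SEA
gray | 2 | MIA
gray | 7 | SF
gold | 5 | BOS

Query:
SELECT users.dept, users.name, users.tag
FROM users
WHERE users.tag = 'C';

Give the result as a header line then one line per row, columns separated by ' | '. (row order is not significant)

== RESULT ==
users.dept | users.name | users.tag
eng | alice | C
ops | frank | C
eng | frank | C
eng | gina | C

Derivation:
After WHERE (4 rows):
users.tag | users.dept | users.name
C | eng | alice
C | ops | frank
C | eng | frank
C | eng | gina
After SELECT (4 rows):
users.dept | users.name | users.tag
eng | alice | C
ops | frank | C
eng | frank | C
eng | gina | C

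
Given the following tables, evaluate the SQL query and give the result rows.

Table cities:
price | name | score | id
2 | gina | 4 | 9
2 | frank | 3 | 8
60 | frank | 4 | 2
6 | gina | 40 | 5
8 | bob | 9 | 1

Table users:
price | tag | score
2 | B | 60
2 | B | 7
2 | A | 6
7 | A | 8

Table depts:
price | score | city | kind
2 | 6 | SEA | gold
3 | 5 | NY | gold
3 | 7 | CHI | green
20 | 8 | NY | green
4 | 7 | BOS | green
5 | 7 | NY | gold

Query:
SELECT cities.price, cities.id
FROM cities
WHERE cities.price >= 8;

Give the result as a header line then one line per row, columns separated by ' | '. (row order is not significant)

== RESULT ==
cities.price | cities.id
60 | 2
8 | 1

Derivation:
After WHERE (2 rows):
cities.price | cities.name | cities.score | cities.id
60 | frank | 4 | 2
8 | bob | 9 | 1
After SELECT (2 rows):
cities.price | cities.id
60 | 2
8 | 1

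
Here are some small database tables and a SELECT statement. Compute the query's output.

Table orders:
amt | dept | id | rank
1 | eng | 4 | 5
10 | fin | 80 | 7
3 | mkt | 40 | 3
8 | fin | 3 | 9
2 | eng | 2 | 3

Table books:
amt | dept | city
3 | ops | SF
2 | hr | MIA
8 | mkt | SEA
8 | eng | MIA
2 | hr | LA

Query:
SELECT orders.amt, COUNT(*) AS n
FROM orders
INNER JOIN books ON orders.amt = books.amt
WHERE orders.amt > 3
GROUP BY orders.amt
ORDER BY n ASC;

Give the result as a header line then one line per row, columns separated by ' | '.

After JOIN books (5 rows):
orders.amt | orders.dept | orders.id | orders.rank | books.amt | books.dept | books.city
3 | mkt | 40 | 3 | 3 | ops | SF
8 | fin | 3 | 9 | 8 | mkt | SEA
8 | fin | 3 | 9 | 8 | eng | MIA
2 | eng | 2 | 3 | 2 | hr | MIA
2 | eng | 2 | 3 | 2 | hr | LA
After WHERE (2 rows):
orders.amt | orders.dept | orders.id | orders.rank | books.amt | books.dept | books.city
8 | fin | 3 | 9 | 8 | mkt | SEA
8 | fin | 3 | 9 | 8 | eng | MIA
After GROUP BY (1 rows):
orders.amt | n
8 | 2
After ORDER BY (1 rows):
orders.amt | n
8 | 2

== RESULT ==
orders.amt | n
8 | 2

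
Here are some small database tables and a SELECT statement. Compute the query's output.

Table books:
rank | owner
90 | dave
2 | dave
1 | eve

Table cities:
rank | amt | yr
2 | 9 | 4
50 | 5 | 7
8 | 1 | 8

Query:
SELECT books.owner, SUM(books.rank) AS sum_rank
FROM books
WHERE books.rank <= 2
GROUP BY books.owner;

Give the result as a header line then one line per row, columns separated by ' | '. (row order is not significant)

After WHERE (2 rows):
books.rank | books.owner
2 | dave
1 | eve
After GROUP BY (2 rows):
books.owner | sum_rank
dave | 2
eve | 1

== RESULT ==
books.owner | sum_rank
dave | 2
eve | 1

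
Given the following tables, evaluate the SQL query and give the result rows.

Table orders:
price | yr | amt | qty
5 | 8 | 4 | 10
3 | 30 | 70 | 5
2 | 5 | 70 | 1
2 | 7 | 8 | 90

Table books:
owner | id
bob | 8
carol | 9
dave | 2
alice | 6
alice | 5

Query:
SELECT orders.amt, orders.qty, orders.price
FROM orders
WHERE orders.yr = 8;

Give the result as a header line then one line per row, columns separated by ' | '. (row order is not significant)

After WHERE (1 rows):
orders.price | orders.yr | orders.amt | orders.qty
5 | 8 | 4 | 10
After SELECT (1 rows):
orders.amt | orders.qty | orders.price
4 | 10 | 5

== RESULT ==
orders.amt | orders.qty | orders.price
4 | 10 | 5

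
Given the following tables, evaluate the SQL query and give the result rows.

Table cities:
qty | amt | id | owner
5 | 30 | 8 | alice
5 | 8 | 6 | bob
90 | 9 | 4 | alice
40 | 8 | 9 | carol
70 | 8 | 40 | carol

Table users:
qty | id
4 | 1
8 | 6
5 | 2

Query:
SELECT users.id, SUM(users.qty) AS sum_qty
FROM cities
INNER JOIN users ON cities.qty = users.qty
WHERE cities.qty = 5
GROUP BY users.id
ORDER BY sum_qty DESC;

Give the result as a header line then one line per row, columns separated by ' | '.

== RESULT ==
users.id | sum_qty
2 | 10

Derivation:
After JOIN users (2 rows):
cities.qty | cities.amt | cities.id | cities.owner | users.qty | users.id
5 | 30 | 8 | alice | 5 | 2
5 | 8 | 6 | bob | 5 | 2
After WHERE (2 rows):
cities.qty | cities.amt | cities.id | cities.owner | users.qty | users.id
5 | 30 | 8 | alice | 5 | 2
5 | 8 | 6 | bob | 5 | 2
After GROUP BY (1 rows):
users.id | sum_qty
2 | 10
After ORDER BY (1 rows):
users.id | sum_qty
2 | 10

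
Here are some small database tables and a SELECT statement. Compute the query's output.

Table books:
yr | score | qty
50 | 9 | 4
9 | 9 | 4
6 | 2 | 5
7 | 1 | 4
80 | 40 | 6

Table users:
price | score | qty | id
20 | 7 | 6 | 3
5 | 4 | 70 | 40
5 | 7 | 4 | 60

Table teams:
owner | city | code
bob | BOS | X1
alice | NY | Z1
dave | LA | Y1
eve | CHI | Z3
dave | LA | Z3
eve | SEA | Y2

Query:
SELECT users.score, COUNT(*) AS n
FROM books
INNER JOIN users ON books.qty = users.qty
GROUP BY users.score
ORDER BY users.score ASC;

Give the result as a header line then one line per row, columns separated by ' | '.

== RESULT ==
users.score | n
7 | 4

Derivation:
After JOIN users (4 rows):
books.yr | books.score | books.qty | users.price | users.score | users.qty | users.id
50 | 9 | 4 | 5 | 7 | 4 | 60
9 | 9 | 4 | 5 | 7 | 4 | 60
7 | 1 | 4 | 5 | 7 | 4 | 60
80 | 40 | 6 | 20 | 7 | 6 | 3
After GROUP BY (1 rows):
users.score | n
7 | 4
After ORDER BY (1 rows):
users.score | n
7 | 4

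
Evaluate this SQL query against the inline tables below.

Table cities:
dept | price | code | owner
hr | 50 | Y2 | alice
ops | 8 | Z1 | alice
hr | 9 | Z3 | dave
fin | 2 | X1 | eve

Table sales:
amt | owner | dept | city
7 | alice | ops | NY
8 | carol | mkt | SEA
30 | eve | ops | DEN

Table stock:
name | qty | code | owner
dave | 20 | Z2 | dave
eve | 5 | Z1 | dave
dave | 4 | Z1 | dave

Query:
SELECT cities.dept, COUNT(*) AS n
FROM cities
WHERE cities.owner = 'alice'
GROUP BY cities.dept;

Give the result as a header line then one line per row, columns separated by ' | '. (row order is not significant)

After WHERE (2 rows):
cities.dept | cities.price | cities.code | cities.owner
hr | 50 | Y2 | alice
ops | 8 | Z1 | alice
After GROUP BY (2 rows):
cities.dept | n
hr | 1
ops | 1

== RESULT ==
cities.dept | n
hr | 1
ops | 1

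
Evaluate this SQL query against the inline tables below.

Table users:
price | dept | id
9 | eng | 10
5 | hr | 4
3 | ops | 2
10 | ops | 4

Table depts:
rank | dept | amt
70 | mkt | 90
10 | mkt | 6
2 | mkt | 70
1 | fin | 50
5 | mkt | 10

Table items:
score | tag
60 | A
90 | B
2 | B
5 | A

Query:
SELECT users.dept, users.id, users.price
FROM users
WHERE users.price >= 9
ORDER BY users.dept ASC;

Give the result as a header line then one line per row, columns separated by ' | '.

== RESULT ==
users.dept | users.id | users.price
eng | 10 | 9
ops | 4 | 10

Derivation:
After WHERE (2 rows):
users.price | users.dept | users.id
9 | eng | 10
10 | ops | 4
After SELECT (2 rows):
users.dept | users.id | users.price
eng | 10 | 9
ops | 4 | 10
After ORDER BY (2 rows):
users.dept | users.id | users.price
eng | 10 | 9
ops | 4 | 10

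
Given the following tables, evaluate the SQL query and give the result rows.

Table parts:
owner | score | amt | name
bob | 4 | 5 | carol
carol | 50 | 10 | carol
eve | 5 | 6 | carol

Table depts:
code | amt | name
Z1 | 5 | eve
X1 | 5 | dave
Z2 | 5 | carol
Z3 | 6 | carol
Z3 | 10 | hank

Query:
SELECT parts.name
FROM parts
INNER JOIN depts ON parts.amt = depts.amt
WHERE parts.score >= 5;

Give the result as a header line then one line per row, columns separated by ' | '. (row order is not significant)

== RESULT ==
parts.name
carol
carol

Derivation:
After JOIN depts (5 rows):
parts.owner | parts.score | parts.amt | parts.name | depts.code | depts.amt | depts.name
bob | 4 | 5 | carol | Z1 | 5 | eve
bob | 4 | 5 | carol | X1 | 5 | dave
bob | 4 | 5 | carol | Z2 | 5 | carol
carol | 50 | 10 | carol | Z3 | 10 | hank
eve | 5 | 6 | carol | Z3 | 6 | carol
After WHERE (2 rows):
parts.owner | parts.score | parts.amt | parts.name | depts.code | depts.amt | depts.name
carol | 50 | 10 | carol | Z3 | 10 | hank
eve | 5 | 6 | carol | Z3 | 6 | carol
After SELECT (2 rows):
parts.name
carol
carol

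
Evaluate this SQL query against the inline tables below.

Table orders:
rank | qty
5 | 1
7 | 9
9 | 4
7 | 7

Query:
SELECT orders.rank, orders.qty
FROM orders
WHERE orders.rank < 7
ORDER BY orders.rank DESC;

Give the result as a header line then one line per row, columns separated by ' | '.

After WHERE (1 rows):
orders.rank | orders.qty
5 | 1
After SELECT (1 rows):
orders.rank | orders.qty
5 | 1
After ORDER BY (1 rows):
orders.rank | orders.qty
5 | 1

== RESULT ==
orders.rank | orders.qty
5 | 1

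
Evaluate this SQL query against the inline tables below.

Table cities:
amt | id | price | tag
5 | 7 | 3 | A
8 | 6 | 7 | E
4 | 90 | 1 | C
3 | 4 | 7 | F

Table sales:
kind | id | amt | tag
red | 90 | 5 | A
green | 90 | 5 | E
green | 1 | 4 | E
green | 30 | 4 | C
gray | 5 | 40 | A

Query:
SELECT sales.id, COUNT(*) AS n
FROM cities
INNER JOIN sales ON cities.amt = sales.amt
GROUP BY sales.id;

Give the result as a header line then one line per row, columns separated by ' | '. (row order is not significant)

== RESULT ==
sales.id | n
90 | 2
1 | 1
30 | 1

Derivation:
After JOIN sales (4 rows):
cities.amt | cities.id | cities.price | cities.tag | sales.kind | sales.id | sales.amt | sales.tag
5 | 7 | 3 | A | red | 90 | 5 | A
5 | 7 | 3 | A | green | 90 | 5 | E
4 | 90 | 1 | C | green | 1 | 4 | E
4 | 90 | 1 | C | green | 30 | 4 | C
After GROUP BY (3 rows):
sales.id | n
90 | 2
1 | 1
30 | 1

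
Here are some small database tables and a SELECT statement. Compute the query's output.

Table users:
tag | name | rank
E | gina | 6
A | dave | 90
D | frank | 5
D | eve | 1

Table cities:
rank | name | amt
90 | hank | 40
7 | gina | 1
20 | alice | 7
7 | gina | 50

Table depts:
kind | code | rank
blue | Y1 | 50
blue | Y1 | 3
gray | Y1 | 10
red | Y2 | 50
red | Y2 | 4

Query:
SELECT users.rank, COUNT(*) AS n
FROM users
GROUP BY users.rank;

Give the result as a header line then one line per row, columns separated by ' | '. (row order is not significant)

After GROUP BY (4 rows):
users.rank | n
6 | 1
90 | 1
5 | 1
1 | 1

== RESULT ==
users.rank | n
6 | 1
90 | 1
5 | 1
1 | 1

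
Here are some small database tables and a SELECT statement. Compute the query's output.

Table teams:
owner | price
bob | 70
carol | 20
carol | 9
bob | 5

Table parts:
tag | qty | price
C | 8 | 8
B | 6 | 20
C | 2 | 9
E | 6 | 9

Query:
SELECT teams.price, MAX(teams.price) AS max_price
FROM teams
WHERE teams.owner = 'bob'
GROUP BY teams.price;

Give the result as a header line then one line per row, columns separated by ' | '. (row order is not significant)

After WHERE (2 rows):
teams.owner | teams.price
bob | 70
bob | 5
After GROUP BY (2 rows):
teams.price | max_price
70 | 70
5 | 5

== RESULT ==
teams.price | max_price
70 | 70
5 | 5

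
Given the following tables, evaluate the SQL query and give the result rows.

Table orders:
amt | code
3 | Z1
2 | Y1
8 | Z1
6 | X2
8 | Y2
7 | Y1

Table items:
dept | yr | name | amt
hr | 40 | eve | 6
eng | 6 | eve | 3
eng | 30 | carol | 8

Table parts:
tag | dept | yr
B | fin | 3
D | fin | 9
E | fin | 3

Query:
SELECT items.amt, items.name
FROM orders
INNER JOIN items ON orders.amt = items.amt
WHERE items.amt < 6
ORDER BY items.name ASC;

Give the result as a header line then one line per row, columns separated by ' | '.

After JOIN items (4 rows):
orders.amt | orders.code | items.dept | items.yr | items.name | items.amt
3 | Z1 | eng | 6 | eve | 3
8 | Z1 | eng | 30 | carol | 8
6 | X2 | hr | 40 | eve | 6
8 | Y2 | eng | 30 | carol | 8
After WHERE (1 rows):
orders.amt | orders.code | items.dept | items.yr | items.name | items.amt
3 | Z1 | eng | 6 | eve | 3
After SELECT (1 rows):
items.amt | items.name
3 | eve
After ORDER BY (1 rows):
items.amt | items.name
3 | eve

== RESULT ==
items.amt | items.name
3 | eve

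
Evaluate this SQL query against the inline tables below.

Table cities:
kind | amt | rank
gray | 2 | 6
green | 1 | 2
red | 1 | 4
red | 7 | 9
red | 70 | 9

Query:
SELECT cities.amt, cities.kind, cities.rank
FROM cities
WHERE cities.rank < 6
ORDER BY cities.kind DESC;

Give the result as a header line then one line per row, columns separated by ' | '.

== RESULT ==
cities.amt | cities.kind | cities.rank
1 | red | 4
1 | green | 2

Derivation:
After WHERE (2 rows):
cities.kind | cities.amt | cities.rank
green | 1 | 2
red | 1 | 4
After SELECT (2 rows):
cities.amt | cities.kind | cities.rank
1 | green | 2
1 | red | 4
After ORDER BY (2 rows):
cities.amt | cities.kind | cities.rank
1 | red | 4
1 | green | 2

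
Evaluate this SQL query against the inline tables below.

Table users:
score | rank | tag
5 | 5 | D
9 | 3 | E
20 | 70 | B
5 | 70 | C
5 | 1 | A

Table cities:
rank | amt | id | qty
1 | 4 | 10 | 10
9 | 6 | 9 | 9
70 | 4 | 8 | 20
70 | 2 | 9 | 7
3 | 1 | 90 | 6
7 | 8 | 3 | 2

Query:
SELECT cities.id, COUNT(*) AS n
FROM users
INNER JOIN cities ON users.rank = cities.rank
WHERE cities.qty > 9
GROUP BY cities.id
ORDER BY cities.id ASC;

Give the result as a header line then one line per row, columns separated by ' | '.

After JOIN cities (6 rows):
users.score | users.rank | users.tag | cities.rank | cities.amt | cities.id | cities.qty
9 | 3 | E | 3 | 1 | 90 | 6
20 | 70 | B | 70 | 4 | 8 | 20
20 | 70 | B | 70 | 2 | 9 | 7
5 | 70 | C | 70 | 4 | 8 | 20
5 | 70 | C | 70 | 2 | 9 | 7
5 | 1 | A | 1 | 4 | 10 | 10
After WHERE (3 rows):
users.score | users.rank | users.tag | cities.rank | cities.amt | cities.id | cities.qty
20 | 70 | B | 70 | 4 | 8 | 20
5 | 70 | C | 70 | 4 | 8 | 20
5 | 1 | A | 1 | 4 | 10 | 10
After GROUP BY (2 rows):
cities.id | n
8 | 2
10 | 1
After ORDER BY (2 rows):
cities.id | n
8 | 2
10 | 1

== RESULT ==
cities.id | n
8 | 2
10 | 1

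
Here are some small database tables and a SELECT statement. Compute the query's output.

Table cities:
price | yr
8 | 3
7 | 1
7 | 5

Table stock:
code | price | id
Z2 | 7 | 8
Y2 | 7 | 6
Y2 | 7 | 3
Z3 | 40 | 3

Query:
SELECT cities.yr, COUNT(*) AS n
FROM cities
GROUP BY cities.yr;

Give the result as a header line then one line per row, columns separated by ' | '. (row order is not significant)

== RESULT ==
cities.yr | n
3 | 1
1 | 1
5 | 1

Derivation:
After GROUP BY (3 rows):
cities.yr | n
3 | 1
1 | 1
5 | 1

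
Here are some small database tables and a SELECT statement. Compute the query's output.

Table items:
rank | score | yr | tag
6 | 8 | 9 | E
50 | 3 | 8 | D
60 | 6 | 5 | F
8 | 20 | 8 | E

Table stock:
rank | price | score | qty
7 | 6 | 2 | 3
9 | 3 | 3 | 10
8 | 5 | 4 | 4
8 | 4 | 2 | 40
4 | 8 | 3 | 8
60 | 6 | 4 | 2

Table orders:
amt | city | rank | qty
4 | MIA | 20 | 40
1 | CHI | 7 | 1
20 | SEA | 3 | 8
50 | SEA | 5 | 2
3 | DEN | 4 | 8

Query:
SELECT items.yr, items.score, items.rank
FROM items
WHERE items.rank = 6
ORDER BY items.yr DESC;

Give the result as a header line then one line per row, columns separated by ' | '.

After WHERE (1 rows):
items.rank | items.score | items.yr | items.tag
6 | 8 | 9 | E
After SELECT (1 rows):
items.yr | items.score | items.rank
9 | 8 | 6
After ORDER BY (1 rows):
items.yr | items.score | items.rank
9 | 8 | 6

== RESULT ==
items.yr | items.score | items.rank
9 | 8 | 6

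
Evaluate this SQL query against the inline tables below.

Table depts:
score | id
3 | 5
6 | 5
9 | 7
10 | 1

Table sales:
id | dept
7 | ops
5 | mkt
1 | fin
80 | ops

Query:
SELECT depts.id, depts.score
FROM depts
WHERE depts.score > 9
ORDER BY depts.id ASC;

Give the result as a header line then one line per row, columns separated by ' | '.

After WHERE (1 rows):
depts.score | depts.id
10 | 1
After SELECT (1 rows):
depts.id | depts.score
1 | 10
After ORDER BY (1 rows):
depts.id | depts.score
1 | 10

== RESULT ==
depts.id | depts.score
1 | 10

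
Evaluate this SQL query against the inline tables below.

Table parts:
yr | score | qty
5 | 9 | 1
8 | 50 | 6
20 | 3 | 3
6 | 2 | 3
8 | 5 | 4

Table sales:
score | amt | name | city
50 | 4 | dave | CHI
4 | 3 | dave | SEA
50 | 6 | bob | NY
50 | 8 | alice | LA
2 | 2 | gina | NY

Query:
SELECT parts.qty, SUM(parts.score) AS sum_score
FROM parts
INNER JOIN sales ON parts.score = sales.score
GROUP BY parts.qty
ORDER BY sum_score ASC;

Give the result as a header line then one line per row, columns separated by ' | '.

== RESULT ==
parts.qty | sum_score
3 | 2
6 | 150

Derivation:
After JOIN sales (4 rows):
parts.yr | parts.score | parts.qty | sales.score | sales.amt | sales.name | sales.city
8 | 50 | 6 | 50 | 4 | dave | CHI
8 | 50 | 6 | 50 | 6 | bob | NY
8 | 50 | 6 | 50 | 8 | alice | LA
6 | 2 | 3 | 2 | 2 | gina | NY
After GROUP BY (2 rows):
parts.qty | sum_score
6 | 150
3 | 2
After ORDER BY (2 rows):
parts.qty | sum_score
3 | 2
6 | 150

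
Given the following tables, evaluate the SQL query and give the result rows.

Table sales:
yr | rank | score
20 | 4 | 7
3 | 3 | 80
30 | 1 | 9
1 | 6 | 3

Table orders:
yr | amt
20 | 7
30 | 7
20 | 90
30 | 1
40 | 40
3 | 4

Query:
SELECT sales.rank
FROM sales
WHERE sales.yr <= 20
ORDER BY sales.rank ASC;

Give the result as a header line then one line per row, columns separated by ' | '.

After WHERE (3 rows):
sales.yr | sales.rank | sales.score
20 | 4 | 7
3 | 3 | 80
1 | 6 | 3
After SELECT (3 rows):
sales.rank
4
3
6
After ORDER BY (3 rows):
sales.rank
3
4
6

== RESULT ==
sales.rank
3
4
6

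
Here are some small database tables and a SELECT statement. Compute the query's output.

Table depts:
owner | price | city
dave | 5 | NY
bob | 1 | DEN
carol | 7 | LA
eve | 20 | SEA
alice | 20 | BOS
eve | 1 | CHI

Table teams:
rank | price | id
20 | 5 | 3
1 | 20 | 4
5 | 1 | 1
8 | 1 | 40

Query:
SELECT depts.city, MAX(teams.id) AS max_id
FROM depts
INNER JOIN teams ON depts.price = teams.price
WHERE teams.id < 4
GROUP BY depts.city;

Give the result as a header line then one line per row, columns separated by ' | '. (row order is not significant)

== RESULT ==
depts.city | max_id
NY | 3
DEN | 1
CHI | 1

Derivation:
After JOIN teams (7 rows):
depts.owner | depts.price | depts.city | teams.rank | teams.price | teams.id
dave | 5 | NY | 20 | 5 | 3
bob | 1 | DEN | 5 | 1 | 1
bob | 1 | DEN | 8 | 1 | 40
eve | 20 | SEA | 1 | 20 | 4
alice | 20 | BOS | 1 | 20 | 4
eve | 1 | CHI | 5 | 1 | 1
eve | 1 | CHI | 8 | 1 | 40
After WHERE (3 rows):
depts.owner | depts.price | depts.city | teams.rank | teams.price | teams.id
dave | 5 | NY | 20 | 5 | 3
bob | 1 | DEN | 5 | 1 | 1
eve | 1 | CHI | 5 | 1 | 1
After GROUP BY (3 rows):
depts.city | max_id
NY | 3
DEN | 1
CHI | 1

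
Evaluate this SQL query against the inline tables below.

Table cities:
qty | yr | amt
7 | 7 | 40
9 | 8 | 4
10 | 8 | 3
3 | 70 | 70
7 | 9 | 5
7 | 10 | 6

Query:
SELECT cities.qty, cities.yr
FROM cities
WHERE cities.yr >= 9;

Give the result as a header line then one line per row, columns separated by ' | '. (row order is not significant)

== RESULT ==
cities.qty | cities.yr
3 | 70
7 | 9
7 | 10

Derivation:
After WHERE (3 rows):
cities.qty | cities.yr | cities.amt
3 | 70 | 70
7 | 9 | 5
7 | 10 | 6
After SELECT (3 rows):
cities.qty | cities.yr
3 | 70
7 | 9
7 | 10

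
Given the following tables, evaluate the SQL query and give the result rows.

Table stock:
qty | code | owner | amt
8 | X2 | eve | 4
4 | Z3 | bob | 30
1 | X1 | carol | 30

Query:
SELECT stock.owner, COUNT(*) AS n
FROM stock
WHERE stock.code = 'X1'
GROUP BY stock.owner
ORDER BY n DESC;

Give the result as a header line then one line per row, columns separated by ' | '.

After WHERE (1 rows):
stock.qty | stock.code | stock.owner | stock.amt
1 | X1 | carol | 30
After GROUP BY (1 rows):
stock.owner | n
carol | 1
After ORDER BY (1 rows):
stock.owner | n
carol | 1

== RESULT ==
stock.owner | n
carol | 1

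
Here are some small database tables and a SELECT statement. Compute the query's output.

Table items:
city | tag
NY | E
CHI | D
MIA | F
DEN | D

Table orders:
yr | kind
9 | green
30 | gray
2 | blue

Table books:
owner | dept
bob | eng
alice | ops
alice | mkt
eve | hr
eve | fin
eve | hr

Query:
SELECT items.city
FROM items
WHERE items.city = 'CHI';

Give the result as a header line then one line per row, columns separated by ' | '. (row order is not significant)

== RESULT ==
items.city
CHI

Derivation:
After WHERE (1 rows):
items.city | items.tag
CHI | D
After SELECT (1 rows):
items.city
CHI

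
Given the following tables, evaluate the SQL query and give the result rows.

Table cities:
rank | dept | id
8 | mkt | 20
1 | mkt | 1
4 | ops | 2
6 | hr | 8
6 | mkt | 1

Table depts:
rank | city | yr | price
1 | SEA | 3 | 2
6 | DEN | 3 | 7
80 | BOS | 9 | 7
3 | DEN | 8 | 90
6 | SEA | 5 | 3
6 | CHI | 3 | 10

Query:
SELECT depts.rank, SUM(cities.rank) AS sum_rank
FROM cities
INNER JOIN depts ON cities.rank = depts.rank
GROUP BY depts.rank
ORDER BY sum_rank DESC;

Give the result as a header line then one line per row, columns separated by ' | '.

After JOIN depts (7 rows):
cities.rank | cities.dept | cities.id | depts.rank | depts.city | depts.yr | depts.price
1 | mkt | 1 | 1 | SEA | 3 | 2
6 | hr | 8 | 6 | DEN | 3 | 7
6 | hr | 8 | 6 | SEA | 5 | 3
6 | hr | 8 | 6 | CHI | 3 | 10
6 | mkt | 1 | 6 | DEN | 3 | 7
6 | mkt | 1 | 6 | SEA | 5 | 3
6 | mkt | 1 | 6 | CHI | 3 | 10
After GROUP BY (2 rows):
depts.rank | sum_rank
1 | 1
6 | 36
After ORDER BY (2 rows):
depts.rank | sum_rank
6 | 36
1 | 1

== RESULT ==
depts.rank | sum_rank
6 | 36
1 | 1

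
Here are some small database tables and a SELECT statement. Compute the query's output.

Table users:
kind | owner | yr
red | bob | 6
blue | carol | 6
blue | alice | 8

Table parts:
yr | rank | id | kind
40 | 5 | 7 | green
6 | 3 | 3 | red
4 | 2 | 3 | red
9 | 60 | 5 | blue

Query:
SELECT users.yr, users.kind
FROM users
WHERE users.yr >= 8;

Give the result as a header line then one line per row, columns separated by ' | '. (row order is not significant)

After WHERE (1 rows):
users.kind | users.owner | users.yr
blue | alice | 8
After SELECT (1 rows):
users.yr | users.kind
8 | blue

== RESULT ==
users.yr | users.kind
8 | blue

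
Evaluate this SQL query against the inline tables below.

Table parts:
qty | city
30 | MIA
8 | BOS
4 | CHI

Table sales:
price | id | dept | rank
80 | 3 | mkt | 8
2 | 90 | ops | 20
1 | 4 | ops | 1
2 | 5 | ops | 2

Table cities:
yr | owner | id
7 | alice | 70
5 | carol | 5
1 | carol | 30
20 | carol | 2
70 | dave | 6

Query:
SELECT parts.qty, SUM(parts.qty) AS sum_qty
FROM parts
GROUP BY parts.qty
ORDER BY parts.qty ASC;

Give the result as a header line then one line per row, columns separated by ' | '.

== RESULT ==
parts.qty | sum_qty
4 | 4
8 | 8
30 | 30

Derivation:
After GROUP BY (3 rows):
parts.qty | sum_qty
30 | 30
8 | 8
4 | 4
After ORDER BY (3 rows):
parts.qty | sum_qty
4 | 4
8 | 8
30 | 30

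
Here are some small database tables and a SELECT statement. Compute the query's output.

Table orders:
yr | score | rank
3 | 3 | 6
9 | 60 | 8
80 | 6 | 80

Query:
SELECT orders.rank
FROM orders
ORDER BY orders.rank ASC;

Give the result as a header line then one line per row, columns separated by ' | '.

== RESULT ==
orders.rank
6
8
80

Derivation:
After SELECT (3 rows):
orders.rank
6
8
80
After ORDER BY (3 rows):
orders.rank
6
8
80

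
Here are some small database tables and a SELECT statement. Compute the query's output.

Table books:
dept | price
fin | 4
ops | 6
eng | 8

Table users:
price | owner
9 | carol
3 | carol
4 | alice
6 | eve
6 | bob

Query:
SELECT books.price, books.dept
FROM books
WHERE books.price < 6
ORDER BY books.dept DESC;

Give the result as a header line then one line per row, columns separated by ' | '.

== RESULT ==
books.price | books.dept
4 | fin

Derivation:
After WHERE (1 rows):
books.dept | books.price
fin | 4
After SELECT (1 rows):
books.price | books.dept
4 | fin
After ORDER BY (1 rows):
books.price | books.dept
4 | fin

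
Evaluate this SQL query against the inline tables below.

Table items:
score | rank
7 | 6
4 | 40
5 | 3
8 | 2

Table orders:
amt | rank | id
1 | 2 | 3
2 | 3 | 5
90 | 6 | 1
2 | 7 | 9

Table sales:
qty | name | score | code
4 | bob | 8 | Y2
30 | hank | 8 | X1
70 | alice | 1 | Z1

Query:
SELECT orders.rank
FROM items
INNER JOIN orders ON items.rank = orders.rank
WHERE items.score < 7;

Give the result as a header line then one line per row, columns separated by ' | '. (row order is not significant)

After JOIN orders (3 rows):
items.score | items.rank | orders.amt | orders.rank | orders.id
7 | 6 | 90 | 6 | 1
5 | 3 | 2 | 3 | 5
8 | 2 | 1 | 2 | 3
After WHERE (1 rows):
items.score | items.rank | orders.amt | orders.rank | orders.id
5 | 3 | 2 | 3 | 5
After SELECT (1 rows):
orders.rank
3

== RESULT ==
orders.rank
3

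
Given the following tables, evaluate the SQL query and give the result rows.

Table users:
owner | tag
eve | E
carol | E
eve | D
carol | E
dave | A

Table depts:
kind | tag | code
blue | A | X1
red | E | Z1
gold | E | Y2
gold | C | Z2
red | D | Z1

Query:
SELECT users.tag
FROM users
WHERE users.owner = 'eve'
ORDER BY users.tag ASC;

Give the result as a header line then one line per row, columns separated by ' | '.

After WHERE (2 rows):
users.owner | users.tag
eve | E
eve | D
After SELECT (2 rows):
users.tag
E
D
After ORDER BY (2 rows):
users.tag
D
E

== RESULT ==
users.tag
D
E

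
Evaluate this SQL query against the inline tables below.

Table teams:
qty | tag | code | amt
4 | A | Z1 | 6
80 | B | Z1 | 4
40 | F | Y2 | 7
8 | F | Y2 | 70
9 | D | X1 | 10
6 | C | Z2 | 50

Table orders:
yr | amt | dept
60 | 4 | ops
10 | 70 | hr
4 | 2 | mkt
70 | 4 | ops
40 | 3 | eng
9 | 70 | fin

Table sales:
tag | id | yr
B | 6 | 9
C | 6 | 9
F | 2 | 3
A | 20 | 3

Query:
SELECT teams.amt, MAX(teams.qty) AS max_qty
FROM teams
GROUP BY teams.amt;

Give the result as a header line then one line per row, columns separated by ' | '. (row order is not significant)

After GROUP BY (6 rows):
teams.amt | max_qty
6 | 4
4 | 80
7 | 40
70 | 8
10 | 9
50 | 6

== RESULT ==
teams.amt | max_qty
6 | 4
4 | 80
7 | 40
70 | 8
10 | 9
50 | 6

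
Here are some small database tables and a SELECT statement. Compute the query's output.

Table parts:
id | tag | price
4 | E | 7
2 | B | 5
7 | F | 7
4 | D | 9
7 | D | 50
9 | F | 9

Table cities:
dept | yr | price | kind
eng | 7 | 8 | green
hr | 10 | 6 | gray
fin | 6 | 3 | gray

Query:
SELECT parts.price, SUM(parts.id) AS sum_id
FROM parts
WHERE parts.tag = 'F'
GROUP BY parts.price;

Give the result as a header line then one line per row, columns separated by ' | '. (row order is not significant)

After WHERE (2 rows):
parts.id | parts.tag | parts.price
7 | F | 7
9 | F | 9
After GROUP BY (2 rows):
parts.price | sum_id
7 | 7
9 | 9

== RESULT ==
parts.price | sum_id
7 | 7
9 | 9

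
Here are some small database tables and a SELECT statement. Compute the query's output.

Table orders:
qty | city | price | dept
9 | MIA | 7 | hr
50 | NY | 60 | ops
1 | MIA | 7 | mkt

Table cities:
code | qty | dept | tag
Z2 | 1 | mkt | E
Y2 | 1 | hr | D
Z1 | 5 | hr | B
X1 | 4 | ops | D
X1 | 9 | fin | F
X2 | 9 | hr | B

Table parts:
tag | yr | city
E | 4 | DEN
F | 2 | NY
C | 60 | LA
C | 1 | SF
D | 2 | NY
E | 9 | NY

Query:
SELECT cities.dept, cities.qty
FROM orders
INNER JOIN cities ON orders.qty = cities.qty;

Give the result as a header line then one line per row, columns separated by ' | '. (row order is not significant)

== RESULT ==
cities.dept | cities.qty
fin | 9
hr | 9
mkt | 1
hr | 1

Derivation:
After JOIN cities (4 rows):
orders.qty | orders.city | orders.price | orders.dept | cities.code | cities.qty | cities.dept | cities.tag
9 | MIA | 7 | hr | X1 | 9 | fin | F
9 | MIA | 7 | hr | X2 | 9 | hr | B
1 | MIA | 7 | mkt | Z2 | 1 | mkt | E
1 | MIA | 7 | mkt | Y2 | 1 | hr | D
After SELECT (4 rows):
cities.dept | cities.qty
fin | 9
hr | 9
mkt | 1
hr | 1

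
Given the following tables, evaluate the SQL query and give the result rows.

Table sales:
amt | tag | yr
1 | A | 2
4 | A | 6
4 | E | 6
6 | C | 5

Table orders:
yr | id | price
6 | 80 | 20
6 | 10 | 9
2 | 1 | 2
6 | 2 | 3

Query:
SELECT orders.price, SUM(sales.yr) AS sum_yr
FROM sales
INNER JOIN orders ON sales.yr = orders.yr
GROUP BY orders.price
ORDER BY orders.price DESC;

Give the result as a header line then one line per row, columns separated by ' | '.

== RESULT ==
orders.price | sum_yr
20 | 12
9 | 12
3 | 12
2 | 2

Derivation:
After JOIN orders (7 rows):
sales.amt | sales.tag | sales.yr | orders.yr | orders.id | orders.price
1 | A | 2 | 2 | 1 | 2
4 | A | 6 | 6 | 80 | 20
4 | A | 6 | 6 | 10 | 9
4 | A | 6 | 6 | 2 | 3
4 | E | 6 | 6 | 80 | 20
4 | E | 6 | 6 | 10 | 9
4 | E | 6 | 6 | 2 | 3
After GROUP BY (4 rows):
orders.price | sum_yr
2 | 2
20 | 12
9 | 12
3 | 12
After ORDER BY (4 rows):
orders.price | sum_yr
20 | 12
9 | 12
3 | 12
2 | 2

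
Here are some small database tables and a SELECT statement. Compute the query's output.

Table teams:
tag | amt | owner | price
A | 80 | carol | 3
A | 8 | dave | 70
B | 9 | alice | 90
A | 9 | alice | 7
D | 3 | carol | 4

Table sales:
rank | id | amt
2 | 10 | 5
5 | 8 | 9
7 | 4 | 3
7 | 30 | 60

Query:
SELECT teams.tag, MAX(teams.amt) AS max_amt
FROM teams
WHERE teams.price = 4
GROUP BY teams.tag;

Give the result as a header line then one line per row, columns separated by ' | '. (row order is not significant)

After WHERE (1 rows):
teams.tag | teams.amt | teams.owner | teams.price
D | 3 | carol | 4
After GROUP BY (1 rows):
teams.tag | max_amt
D | 3

== RESULT ==
teams.tag | max_amt
D | 3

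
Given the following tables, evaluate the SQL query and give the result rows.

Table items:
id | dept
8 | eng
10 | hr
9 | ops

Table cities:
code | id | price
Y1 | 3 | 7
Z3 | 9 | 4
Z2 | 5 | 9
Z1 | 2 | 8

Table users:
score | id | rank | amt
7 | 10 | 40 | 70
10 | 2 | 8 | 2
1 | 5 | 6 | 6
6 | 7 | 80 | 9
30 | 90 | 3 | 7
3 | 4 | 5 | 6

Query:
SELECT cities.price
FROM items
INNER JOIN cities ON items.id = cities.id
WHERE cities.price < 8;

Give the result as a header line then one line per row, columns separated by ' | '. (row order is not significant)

After JOIN cities (1 rows):
items.id | items.dept | cities.code | cities.id | cities.price
9 | ops | Z3 | 9 | 4
After WHERE (1 rows):
items.id | items.dept | cities.code | cities.id | cities.price
9 | ops | Z3 | 9 | 4
After SELECT (1 rows):
cities.price
4

== RESULT ==
cities.price
4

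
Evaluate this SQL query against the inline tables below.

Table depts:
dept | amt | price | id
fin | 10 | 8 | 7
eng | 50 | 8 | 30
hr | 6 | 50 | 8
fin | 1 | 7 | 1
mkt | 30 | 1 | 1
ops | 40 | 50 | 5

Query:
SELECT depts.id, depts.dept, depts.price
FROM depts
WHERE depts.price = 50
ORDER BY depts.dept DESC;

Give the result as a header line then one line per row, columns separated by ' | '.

After WHERE (2 rows):
depts.dept | depts.amt | depts.price | depts.id
hr | 6 | 50 | 8
ops | 40 | 50 | 5
After SELECT (2 rows):
depts.id | depts.dept | depts.price
8 | hr | 50
5 | ops | 50
After ORDER BY (2 rows):
depts.id | depts.dept | depts.price
5 | ops | 50
8 | hr | 50

== RESULT ==
depts.id | depts.dept | depts.price
5 | ops | 50
8 | hr | 50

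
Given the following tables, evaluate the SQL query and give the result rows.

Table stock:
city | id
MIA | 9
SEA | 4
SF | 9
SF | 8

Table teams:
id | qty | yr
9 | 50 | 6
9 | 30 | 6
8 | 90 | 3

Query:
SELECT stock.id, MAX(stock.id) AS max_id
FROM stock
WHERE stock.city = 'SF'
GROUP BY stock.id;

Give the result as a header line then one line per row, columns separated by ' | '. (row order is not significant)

After WHERE (2 rows):
stock.city | stock.id
SF | 9
SF | 8
After GROUP BY (2 rows):
stock.id | max_id
9 | 9
8 | 8

== RESULT ==
stock.id | max_id
9 | 9
8 | 8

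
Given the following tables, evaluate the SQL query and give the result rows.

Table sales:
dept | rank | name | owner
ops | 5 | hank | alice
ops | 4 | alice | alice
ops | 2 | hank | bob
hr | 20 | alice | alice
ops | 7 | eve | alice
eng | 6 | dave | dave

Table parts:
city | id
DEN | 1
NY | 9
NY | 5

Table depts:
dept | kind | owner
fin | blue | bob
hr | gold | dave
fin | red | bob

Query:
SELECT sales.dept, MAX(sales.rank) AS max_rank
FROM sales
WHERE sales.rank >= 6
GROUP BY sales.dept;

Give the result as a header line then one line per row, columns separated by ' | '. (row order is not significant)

After WHERE (3 rows):
sales.dept | sales.rank | sales.name | sales.owner
hr | 20 | alice | alice
ops | 7 | eve | alice
eng | 6 | dave | dave
After GROUP BY (3 rows):
sales.dept | max_rank
hr | 20
ops | 7
eng | 6

== RESULT ==
sales.dept | max_rank
hr | 20
ops | 7
eng | 6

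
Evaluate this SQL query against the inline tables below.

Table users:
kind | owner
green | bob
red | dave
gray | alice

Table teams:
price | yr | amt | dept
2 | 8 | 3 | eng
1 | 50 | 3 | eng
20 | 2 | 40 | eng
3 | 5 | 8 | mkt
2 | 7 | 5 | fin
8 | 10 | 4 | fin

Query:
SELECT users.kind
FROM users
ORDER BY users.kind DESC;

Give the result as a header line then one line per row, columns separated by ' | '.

== RESULT ==
users.kind
red
green
gray

Derivation:
After SELECT (3 rows):
users.kind
green
red
gray
After ORDER BY (3 rows):
users.kind
red
green
gray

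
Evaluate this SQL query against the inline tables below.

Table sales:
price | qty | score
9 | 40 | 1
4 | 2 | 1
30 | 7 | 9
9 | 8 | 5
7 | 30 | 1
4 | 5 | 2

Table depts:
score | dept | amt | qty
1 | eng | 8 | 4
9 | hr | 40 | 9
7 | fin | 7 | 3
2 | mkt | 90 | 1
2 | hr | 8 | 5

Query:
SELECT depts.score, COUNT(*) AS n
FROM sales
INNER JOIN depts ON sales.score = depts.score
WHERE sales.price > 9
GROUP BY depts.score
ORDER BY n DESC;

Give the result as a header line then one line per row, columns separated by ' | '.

After JOIN depts (6 rows):
sales.price | sales.qty | sales.score | depts.score | depts.dept | depts.amt | depts.qty
9 | 40 | 1 | 1 | eng | 8 | 4
4 | 2 | 1 | 1 | eng | 8 | 4
30 | 7 | 9 | 9 | hr | 40 | 9
7 | 30 | 1 | 1 | eng | 8 | 4
4 | 5 | 2 | 2 | mkt | 90 | 1
4 | 5 | 2 | 2 | hr | 8 | 5
After WHERE (1 rows):
sales.price | sales.qty | sales.score | depts.score | depts.dept | depts.amt | depts.qty
30 | 7 | 9 | 9 | hr | 40 | 9
After GROUP BY (1 rows):
depts.score | n
9 | 1
After ORDER BY (1 rows):
depts.score | n
9 | 1

== RESULT ==
depts.score | n
9 | 1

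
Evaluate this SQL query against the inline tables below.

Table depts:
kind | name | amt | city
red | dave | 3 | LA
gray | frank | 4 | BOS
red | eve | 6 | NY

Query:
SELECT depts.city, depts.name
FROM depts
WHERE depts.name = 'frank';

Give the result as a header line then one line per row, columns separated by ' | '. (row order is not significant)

After WHERE (1 rows):
depts.kind | depts.name | depts.amt | depts.city
gray | frank | 4 | BOS
After SELECT (1 rows):
depts.city | depts.name
BOS | frank

== RESULT ==
depts.city | depts.name
BOS | frank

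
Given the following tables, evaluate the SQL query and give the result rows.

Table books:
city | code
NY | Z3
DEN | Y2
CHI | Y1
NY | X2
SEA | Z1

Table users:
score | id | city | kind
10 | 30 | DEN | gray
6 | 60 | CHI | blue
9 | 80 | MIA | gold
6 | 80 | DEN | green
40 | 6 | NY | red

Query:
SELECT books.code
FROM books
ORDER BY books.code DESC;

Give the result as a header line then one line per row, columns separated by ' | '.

After SELECT (5 rows):
books.code
Z3
Y2
Y1
X2
Z1
After ORDER BY (5 rows):
books.code
Z3
Z1
Y2
Y1
X2

== RESULT ==
books.code
Z3
Z1
Y2
Y1
X2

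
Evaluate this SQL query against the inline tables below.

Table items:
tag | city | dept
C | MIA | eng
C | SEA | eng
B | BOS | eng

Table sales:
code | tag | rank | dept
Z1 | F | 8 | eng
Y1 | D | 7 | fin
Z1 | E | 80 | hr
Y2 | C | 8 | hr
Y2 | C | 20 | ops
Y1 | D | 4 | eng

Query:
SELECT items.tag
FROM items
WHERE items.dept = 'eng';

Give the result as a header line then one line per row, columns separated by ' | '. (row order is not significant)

== RESULT ==
items.tag
C
C
B

Derivation:
After WHERE (3 rows):
items.tag | items.city | items.dept
C | MIA | eng
C | SEA | eng
B | BOS | eng
After SELECT (3 rows):
items.tag
C
C
B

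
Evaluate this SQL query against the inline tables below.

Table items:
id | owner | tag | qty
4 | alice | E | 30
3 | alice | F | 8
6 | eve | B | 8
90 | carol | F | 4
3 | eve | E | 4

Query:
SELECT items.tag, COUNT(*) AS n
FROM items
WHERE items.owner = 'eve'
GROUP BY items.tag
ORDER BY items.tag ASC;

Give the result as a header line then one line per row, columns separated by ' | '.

== RESULT ==
items.tag | n
B | 1
E | 1

Derivation:
After WHERE (2 rows):
items.id | items.owner | items.tag | items.qty
6 | eve | B | 8
3 | eve | E | 4
After GROUP BY (2 rows):
items.tag | n
B | 1
E | 1
After ORDER BY (2 rows):
items.tag | n
B | 1
E | 1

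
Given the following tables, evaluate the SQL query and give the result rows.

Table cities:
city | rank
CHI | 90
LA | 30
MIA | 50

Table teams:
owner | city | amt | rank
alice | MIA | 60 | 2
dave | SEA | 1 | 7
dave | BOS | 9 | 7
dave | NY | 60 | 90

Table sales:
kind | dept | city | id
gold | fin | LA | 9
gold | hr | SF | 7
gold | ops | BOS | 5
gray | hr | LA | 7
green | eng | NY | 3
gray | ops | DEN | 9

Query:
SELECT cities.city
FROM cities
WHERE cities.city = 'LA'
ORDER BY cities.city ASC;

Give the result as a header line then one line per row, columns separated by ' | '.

== RESULT ==
cities.city
LA

Derivation:
After WHERE (1 rows):
cities.city | cities.rank
LA | 30
After SELECT (1 rows):
cities.city
LA
After ORDER BY (1 rows):
cities.city
LA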